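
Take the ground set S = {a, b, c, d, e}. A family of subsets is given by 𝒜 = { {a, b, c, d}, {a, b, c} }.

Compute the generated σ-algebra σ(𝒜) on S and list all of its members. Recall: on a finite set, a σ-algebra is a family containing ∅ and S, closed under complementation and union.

Seed the family with 𝒜 together with ∅ and S: { {}, {a, b, c}, {a, b, c, d}, S }.
Step 1. New:
  {e}  = complement {a, b, c, d}
  {d, e}  = complement {a, b, c}
  (now 6)
Step 2: +1 →
  {a, b, c, e}  = {a, b, c} ∪ {e}
  (now 7)
Step 3 adds 1:
  {d}  = complement {a, b, c, e}
  (now 8)
Step 4: already closed under ᶜ and ∪.

Therefore σ(𝒜) = { {}, {d}, {e}, {d, e}, {a, b, c}, {a, b, c, d}, {a, b, c, e}, S } (|σ(𝒜)| = 8).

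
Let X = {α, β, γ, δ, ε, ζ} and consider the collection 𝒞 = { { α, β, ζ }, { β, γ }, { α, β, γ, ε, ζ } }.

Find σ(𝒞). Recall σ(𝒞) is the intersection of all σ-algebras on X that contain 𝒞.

σ(𝒞) (32 sets): { {  }, { β }, { γ }, { δ }, { ε }, { α, ζ }, { β, γ }, { β, δ }, { β, ε }, { γ, δ }, { γ, ε }, { δ, ε }, { α, β, ζ }, { α, γ, ζ }, { α, δ, ζ }, { α, ε, ζ }, { β, γ, δ }, { β, γ, ε }, { β, δ, ε }, { γ, δ, ε }, { α, β, γ, ζ }, { α, β, δ, ζ }, { α, β, ε, ζ }, { α, γ, δ, ζ }, { α, γ, ε, ζ }, { α, δ, ε, ζ }, { β, γ, δ, ε }, { α, β, γ, δ, ζ }, { α, β, γ, ε, ζ }, { α, β, δ, ε, ζ }, { α, γ, δ, ε, ζ }, X }

Trace:
Begin from { {  }, { β, γ }, { α, β, ζ }, { α, β, γ, ε, ζ }, X } (that is, 𝒞 plus ∅ and X).
Pass 1 (4 new):
  { δ }  = ᶜ of { α, β, γ, ε, ζ }
  { γ, δ, ε }  = ᶜ of { α, β, ζ }
  { α, β, γ, ζ }  = { β, γ } ∪ { α, β, ζ }
  { α, δ, ε, ζ }  = ᶜ of { β, γ }
  |family| = 9
Pass 2 adds 7:
  { δ, ε }  = ᶜ of { α, β, γ, ζ }
  { β, γ, δ }  = { β, γ } ∪ { δ }
  { α, β, δ, ζ }  = { δ } ∪ { α, β, ζ }
  { β, γ, δ, ε }  = { γ, δ, ε } ∪ { β, γ }
  { α, β, γ, δ, ζ }  = { α, β, γ, ζ } ∪ { δ }
  { α, β, δ, ε, ζ }  = { α, δ, ε, ζ } ∪ { α, β, ζ }
  { α, γ, δ, ε, ζ }  = { γ, δ, ε } ∪ { α, δ, ε, ζ }
  |family| = 16
Pass 3 (6 new):
  { β }  = ᶜ of { α, γ, δ, ε, ζ }
  { γ }  = ᶜ of { α, β, δ, ε, ζ }
  { ε }  = ᶜ of { α, β, γ, δ, ζ }
  { α, ζ }  = ᶜ of { β, γ, δ, ε }
  { γ, ε }  = ᶜ of { α, β, δ, ζ }
  { α, ε, ζ }  = ᶜ of { β, γ, δ }
  |family| = 22
Pass 4: +9 →
  { β, δ }  = { β } ∪ { δ }
  { β, ε }  = { β } ∪ { ε }
  { γ, δ }  = { γ } ∪ { δ }
  { α, γ, ζ }  = { α, ζ } ∪ { γ }
  { α, δ, ζ }  = { α, ζ } ∪ { δ }
  { β, γ, ε }  = { β } ∪ { γ, ε }
  { β, δ, ε }  = { β } ∪ { δ, ε }
  { α, β, ε, ζ }  = { β } ∪ { α, ε, ζ }
  { α, γ, ε, ζ }  = { α, ζ } ∪ { γ, ε }
  |family| = 31
Pass 5 (1 new):
  { α, γ, δ, ζ }  = ᶜ of { β, ε }
  |family| = 32
After Pass 6 the family is unchanged; done.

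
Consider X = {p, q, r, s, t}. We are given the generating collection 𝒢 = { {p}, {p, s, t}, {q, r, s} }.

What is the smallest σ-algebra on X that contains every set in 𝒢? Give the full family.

|σ(𝒢)| = 16.  σ(𝒢) = { {}, {p}, {s}, {t}, {p, s}, {p, t}, {q, r}, {s, t}, {p, q, r}, {p, s, t}, {q, r, s}, {q, r, t}, {p, q, r, s}, {p, q, r, t}, {q, r, s, t}, X }

Check:
Initial family (5 sets): { {}, {p}, {p, s, t}, {q, r, s}, X }.
Iteration 1 adds 4:
  {p, t}  = {q, r, s}ᶜ
  {q, r}  = {p, s, t}ᶜ
  {p, q, r, s}  = {q, r, s} ∪ {p}
  {q, r, s, t}  = {p}ᶜ
Iteration 2 adds 3:
  {t}  = {p, q, r, s}ᶜ
  {p, q, r}  = {q, r} ∪ {p}
  {p, q, r, t}  = {q, r} ∪ {p, t}
Iteration 3: 3 new —
  {s}  = {p, q, r, t}ᶜ
  {s, t}  = {p, q, r}ᶜ
  {q, r, t}  = {q, r} ∪ {t}
Iteration 4. New:
  {p, s}  = {q, r, t}ᶜ
Iteration 5: no new sets; the family is a σ-algebra.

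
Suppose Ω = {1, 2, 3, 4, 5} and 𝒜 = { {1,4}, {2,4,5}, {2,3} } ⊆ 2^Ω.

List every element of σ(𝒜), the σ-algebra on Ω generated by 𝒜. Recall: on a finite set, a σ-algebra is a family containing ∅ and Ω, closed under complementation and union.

Initial family (5 sets): { {}, {1,4}, {2,3}, {2,4,5}, Ω }.
Step 1 (6 new):
  {1,3}  = ᶜ of {2,4,5}
  {1,4,5}  = ᶜ of {2,3}
  {2,3,5}  = ᶜ of {1,4}
  {1,2,3,4}  = {2,3} ∪ {1,4}
  {1,2,4,5}  = {1,4} ∪ {2,4,5}
  {2,3,4,5}  = {2,3} ∪ {2,4,5}
  — 11 sets.
Step 2 adds 7:
  {1}  = ᶜ of {2,3,4,5}
  {3}  = ᶜ of {1,2,4,5}
  {5}  = ᶜ of {1,2,3,4}
  {1,2,3}  = {2,3} ∪ {1,3}
  {1,3,4}  = {1,4} ∪ {1,3}
  {1,2,3,5}  = {2,3,5} ∪ {1,3}
  {1,3,4,5}  = {1,4,5} ∪ {1,3}
  — 18 sets.
Step 3: 7 new —
  {2}  = ᶜ of {1,3,4,5}
  {4}  = ᶜ of {1,2,3,5}
  {1,5}  = {5} ∪ {1}
  {2,5}  = ᶜ of {1,3,4}
  {3,5}  = {3} ∪ {5}
  {4,5}  = ᶜ of {1,2,3}
  {1,3,5}  = {1,3} ∪ {5}
  — 25 sets.
Step 4 (7 new):
  {1,2}  = {2} ∪ {1}
  {2,4}  = ᶜ of {1,3,5}
  {3,4}  = {3} ∪ {4}
  {1,2,4}  = ᶜ of {3,5}
  {1,2,5}  = {2,5} ∪ {1,5}
  {2,3,4}  = ᶜ of {1,5}
  {3,4,5}  = {4,5} ∪ {3}
  — 32 sets.
Step 5: already closed under ᶜ and ∪.

σ(𝒜) = { {}, {1}, {2}, {3}, {4}, {5}, {1,2}, {1,3}, {1,4}, {1,5}, {2,3}, {2,4}, {2,5}, {3,4}, {3,5}, {4,5}, {1,2,3}, {1,2,4}, {1,2,5}, {1,3,4}, {1,3,5}, {1,4,5}, {2,3,4}, {2,3,5}, {2,4,5}, {3,4,5}, {1,2,3,4}, {1,2,3,5}, {1,2,4,5}, {1,3,4,5}, {2,3,4,5}, Ω }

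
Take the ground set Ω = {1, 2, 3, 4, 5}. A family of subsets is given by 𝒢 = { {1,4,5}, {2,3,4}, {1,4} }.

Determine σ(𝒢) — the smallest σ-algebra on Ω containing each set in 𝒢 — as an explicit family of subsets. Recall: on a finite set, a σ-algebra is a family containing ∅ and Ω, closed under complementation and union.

Answer: σ(𝒢) = { {}, {1}, {4}, {5}, {1,4}, {1,5}, {2,3}, {4,5}, {1,2,3}, {1,4,5}, {2,3,4}, {2,3,5}, {1,2,3,4}, {1,2,3,5}, {2,3,4,5}, Ω }

Working:
Take S₀ = 𝒢 ∪ {∅, Ω} = { {}, {1,4}, {1,4,5}, {2,3,4}, Ω }.
Step 1 (4 new):
  {1,5}  = complement {2,3,4}
  {2,3}  = complement {1,4,5}
  {2,3,5}  = complement {1,4}
  {1,2,3,4}  = {2,3,4} ∪ {1,4}
Step 2: +3 →
  {5}  = complement {1,2,3,4}
  {1,2,3,5}  = {2,3,5} ∪ {1,5}
  {2,3,4,5}  = {2,3,4} ∪ {2,3,5}
Step 3: 2 new —
  {1}  = complement {2,3,4,5}
  {4}  = complement {1,2,3,5}
Step 4: +2 →
  {4,5}  = {4} ∪ {5}
  {1,2,3}  = {2,3} ∪ {1}
After Step 5 the family is unchanged; done.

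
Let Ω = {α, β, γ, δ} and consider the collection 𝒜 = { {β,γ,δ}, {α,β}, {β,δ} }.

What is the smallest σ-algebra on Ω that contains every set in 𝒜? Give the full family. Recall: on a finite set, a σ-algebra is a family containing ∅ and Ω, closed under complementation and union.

Initial family (5 sets): { {}, {α,β}, {β,δ}, {β,γ,δ}, Ω }.
Step 1. New:
  {α}  = Ω∖{β,γ,δ}
  {α,γ}  = Ω∖{β,δ}
  {γ,δ}  = Ω∖{α,β}
  {α,β,δ}  = {α,β} ∪ {β,δ}
  |family| = 9
Step 2: +3 →
  {γ}  = Ω∖{α,β,δ}
  {α,β,γ}  = {α,β} ∪ {α,γ}
  {α,γ,δ}  = {γ,δ} ∪ {α,γ}
  |family| = 12
Step 3 (2 new):
  {β}  = Ω∖{α,γ,δ}
  {δ}  = Ω∖{α,β,γ}
  |family| = 14
Step 4: +2 →
  {α,δ}  = {δ} ∪ {α}
  {β,γ}  = {γ} ∪ {β}
  |family| = 16
Step 5: stable.

σ(𝒜) = { {}, {α}, {β}, {γ}, {δ}, {α,β}, {α,γ}, {α,δ}, {β,γ}, {β,δ}, {γ,δ}, {α,β,γ}, {α,β,δ}, {α,γ,δ}, {β,γ,δ}, Ω }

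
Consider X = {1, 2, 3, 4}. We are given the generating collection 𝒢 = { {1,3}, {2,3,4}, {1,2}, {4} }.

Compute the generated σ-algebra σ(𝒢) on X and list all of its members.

|σ(𝒢)| = 16.  σ(𝒢) = { {}, {1}, {2}, {3}, {4}, {1,2}, {1,3}, {1,4}, {2,3}, {2,4}, {3,4}, {1,2,3}, {1,2,4}, {1,3,4}, {2,3,4}, X }

Trace:
Begin from { {}, {4}, {1,2}, {1,3}, {2,3,4}, X } (that is, 𝒢 plus ∅ and X).
Step 1. New:
  {1}  = X∖{2,3,4}
  {2,4}  = X∖{1,3}
  {3,4}  = X∖{1,2}
  {1,2,3}  = X∖{4}
  {1,2,4}  = {1,2} ∪ {4}
  {1,3,4}  = {1,3} ∪ {4}
  [12 total]
Step 2: 3 new —
  {2}  = X∖{1,3,4}
  {3}  = X∖{1,2,4}
  {1,4}  = {4} ∪ {1}
  [15 total]
Step 3: 1 new —
  {2,3}  = X∖{1,4}
  [16 total]
Step 4: stable.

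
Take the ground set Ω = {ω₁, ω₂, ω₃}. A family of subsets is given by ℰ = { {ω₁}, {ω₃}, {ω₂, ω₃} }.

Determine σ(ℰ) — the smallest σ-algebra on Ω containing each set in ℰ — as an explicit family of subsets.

Answer: σ(ℰ) = { {}, {ω₁}, {ω₂}, {ω₃}, {ω₁, ω₂}, {ω₁, ω₃}, {ω₂, ω₃}, Ω }

Check:
Seed the family with ℰ together with ∅ and Ω: { {}, {ω₁}, {ω₃}, {ω₂, ω₃}, Ω }.
Step 1. New:
  {ω₁, ω₂}  = Ω∖{ω₃}
  {ω₁, ω₃}  = {ω₃} ∪ {ω₁}
  [7 total]
Step 2 (1 new):
  {ω₂}  = Ω∖{ω₁, ω₃}
  [8 total]
Step 3: no new sets; the family is a σ-algebra.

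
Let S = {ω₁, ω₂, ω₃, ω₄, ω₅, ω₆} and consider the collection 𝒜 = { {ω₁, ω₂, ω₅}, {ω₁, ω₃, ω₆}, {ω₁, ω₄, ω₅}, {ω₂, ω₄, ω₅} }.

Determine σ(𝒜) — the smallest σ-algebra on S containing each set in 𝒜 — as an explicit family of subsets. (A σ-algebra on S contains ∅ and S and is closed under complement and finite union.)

Take S₀ = 𝒜 ∪ {∅, S} = { {}, {ω₁, ω₂, ω₅}, {ω₁, ω₃, ω₆}, {ω₁, ω₄, ω₅}, {ω₂, ω₄, ω₅}, S }.
Round 1 adds 5:
  {ω₂, ω₃, ω₆}  = ᶜ of {ω₁, ω₄, ω₅}
  {ω₃, ω₄, ω₆}  = ᶜ of {ω₁, ω₂, ω₅}
  {ω₁, ω₂, ω₄, ω₅}  = {ω₁, ω₄, ω₅} ∪ {ω₁, ω₂, ω₅}
  {ω₁, ω₂, ω₃, ω₅, ω₆}  = {ω₁, ω₂, ω₅} ∪ {ω₁, ω₃, ω₆}
  {ω₁, ω₃, ω₄, ω₅, ω₆}  = {ω₁, ω₄, ω₅} ∪ {ω₁, ω₃, ω₆}
  — 11 sets.
Round 2: 7 new —
  {ω₂}  = ᶜ of {ω₁, ω₃, ω₄, ω₅, ω₆}
  {ω₄}  = ᶜ of {ω₁, ω₂, ω₃, ω₅, ω₆}
  {ω₃, ω₆}  = ᶜ of {ω₁, ω₂, ω₄, ω₅}
  {ω₁, ω₂, ω₃, ω₆}  = {ω₁, ω₃, ω₆} ∪ {ω₂, ω₃, ω₆}
  {ω₁, ω₃, ω₄, ω₆}  = {ω₁, ω₃, ω₆} ∪ {ω₃, ω₄, ω₆}
  {ω₂, ω₃, ω₄, ω₆}  = {ω₂, ω₃, ω₆} ∪ {ω₃, ω₄, ω₆}
  {ω₂, ω₃, ω₄, ω₅, ω₆}  = {ω₂, ω₃, ω₆} ∪ {ω₂, ω₄, ω₅}
  — 18 sets.
Round 3: +6 →
  {ω₁}  = ᶜ of {ω₂, ω₃, ω₄, ω₅, ω₆}
  {ω₁, ω₅}  = ᶜ of {ω₂, ω₃, ω₄, ω₆}
  {ω₂, ω₄}  = {ω₄} ∪ {ω₂}
  {ω₂, ω₅}  = ᶜ of {ω₁, ω₃, ω₄, ω₆}
  {ω₄, ω₅}  = ᶜ of {ω₁, ω₂, ω₃, ω₆}
  {ω₁, ω₂, ω₃, ω₄, ω₆}  = {ω₂, ω₃, ω₄, ω₆} ∪ {ω₁, ω₃, ω₆}
  — 24 sets.
Round 4: +7 →
  {ω₅}  = ᶜ of {ω₁, ω₂, ω₃, ω₄, ω₆}
  {ω₁, ω₂}  = {ω₁} ∪ {ω₂}
  {ω₁, ω₄}  = {ω₁} ∪ {ω₄}
  {ω₁, ω₂, ω₄}  = {ω₁} ∪ {ω₂, ω₄}
  {ω₁, ω₃, ω₅, ω₆}  = ᶜ of {ω₂, ω₄}
  {ω₂, ω₃, ω₅, ω₆}  = {ω₂, ω₅} ∪ {ω₂, ω₃, ω₆}
  {ω₃, ω₄, ω₅, ω₆}  = {ω₄, ω₅} ∪ {ω₃, ω₆}
  — 31 sets.
Round 5: 1 new —
  {ω₃, ω₅, ω₆}  = ᶜ of {ω₁, ω₂, ω₄}
  — 32 sets.
Round 6 adds nothing — fixpoint reached.

Therefore σ(𝒜) = { {}, {ω₁}, {ω₂}, {ω₄}, {ω₅}, {ω₁, ω₂}, {ω₁, ω₄}, {ω₁, ω₅}, {ω₂, ω₄}, {ω₂, ω₅}, {ω₃, ω₆}, {ω₄, ω₅}, {ω₁, ω₂, ω₄}, {ω₁, ω₂, ω₅}, {ω₁, ω₃, ω₆}, {ω₁, ω₄, ω₅}, {ω₂, ω₃, ω₆}, {ω₂, ω₄, ω₅}, {ω₃, ω₄, ω₆}, {ω₃, ω₅, ω₆}, {ω₁, ω₂, ω₃, ω₆}, {ω₁, ω₂, ω₄, ω₅}, {ω₁, ω₃, ω₄, ω₆}, {ω₁, ω₃, ω₅, ω₆}, {ω₂, ω₃, ω₄, ω₆}, {ω₂, ω₃, ω₅, ω₆}, {ω₃, ω₄, ω₅, ω₆}, {ω₁, ω₂, ω₃, ω₄, ω₆}, {ω₁, ω₂, ω₃, ω₅, ω₆}, {ω₁, ω₃, ω₄, ω₅, ω₆}, {ω₂, ω₃, ω₄, ω₅, ω₆}, S } (|σ(𝒜)| = 32).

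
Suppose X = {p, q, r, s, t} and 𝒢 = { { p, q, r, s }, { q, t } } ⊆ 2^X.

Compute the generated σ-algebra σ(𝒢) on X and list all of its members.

Answer: σ(𝒢) = { {  }, { q }, { t }, { q, t }, { p, r, s }, { p, q, r, s }, { p, r, s, t }, X }

Trace:
Start: 𝒢 ∪ {∅, X} = { {  }, { q, t }, { p, q, r, s }, X }.
Iteration 1 (2 new):
  { t }  = { p, q, r, s }ᶜ
  { p, r, s }  = { q, t }ᶜ
  — 6 sets.
Iteration 2 adds 1:
  { p, r, s, t }  = { p, r, s } ∪ { t }
  — 7 sets.
Iteration 3. New:
  { q }  = { p, r, s, t }ᶜ
  — 8 sets.
Iteration 4: stable.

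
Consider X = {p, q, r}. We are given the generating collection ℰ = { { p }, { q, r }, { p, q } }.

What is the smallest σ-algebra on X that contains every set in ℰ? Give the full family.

Begin from { ∅, { p }, { p, q }, { q, r }, X } (that is, ℰ plus ∅ and X).
Step 1: +1 →
  { r }  = ᶜ of { p, q }
  (now 6)
Step 2 adds 1:
  { p, r }  = { r } ∪ { p }
  (now 7)
Step 3: 1 new —
  { q }  = ᶜ of { p, r }
  (now 8)
Step 4: no new sets; the family is a σ-algebra.

Therefore σ(ℰ) = { ∅, { p }, { q }, { r }, { p, q }, { p, r }, { q, r }, X } (|σ(ℰ)| = 8).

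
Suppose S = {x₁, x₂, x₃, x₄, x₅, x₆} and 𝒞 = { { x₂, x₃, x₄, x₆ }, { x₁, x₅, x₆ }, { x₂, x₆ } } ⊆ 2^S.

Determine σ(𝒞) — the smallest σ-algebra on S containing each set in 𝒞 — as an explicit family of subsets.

Begin from { ∅, { x₂, x₆ }, { x₁, x₅, x₆ }, { x₂, x₃, x₄, x₆ }, S } (that is, 𝒞 plus ∅ and S).
Iteration 1 adds 4:
  { x₁, x₅ }  = ᶜ of { x₂, x₃, x₄, x₆ }
  { x₂, x₃, x₄ }  = ᶜ of { x₁, x₅, x₆ }
  { x₁, x₂, x₅, x₆ }  = { x₁, x₅, x₆ } ∪ { x₂, x₆ }
  { x₁, x₃, x₄, x₅ }  = ᶜ of { x₂, x₆ }
  |family| = 9
Iteration 2 (3 new):
  { x₃, x₄ }  = ᶜ of { x₁, x₂, x₅, x₆ }
  { x₁, x₂, x₃, x₄, x₅ }  = { x₂, x₃, x₄ } ∪ { x₁, x₃, x₄, x₅ }
  { x₁, x₃, x₄, x₅, x₆ }  = { x₁, x₅, x₆ } ∪ { x₁, x₃, x₄, x₅ }
  |family| = 12
Iteration 3 (2 new):
  { x₂ }  = ᶜ of { x₁, x₃, x₄, x₅, x₆ }
  { x₆ }  = ᶜ of { x₁, x₂, x₃, x₄, x₅ }
  |family| = 14
Iteration 4 adds 2:
  { x₁, x₂, x₅ }  = { x₁, x₅ } ∪ { x₂ }
  { x₃, x₄, x₆ }  = { x₃, x₄ } ∪ { x₆ }
  |family| = 16
Iteration 5: closed — nothing new.

Therefore σ(𝒞) = { ∅, { x₂ }, { x₆ }, { x₁, x₅ }, { x₂, x₆ }, { x₃, x₄ }, { x₁, x₂, x₅ }, { x₁, x₅, x₆ }, { x₂, x₃, x₄ }, { x₃, x₄, x₆ }, { x₁, x₂, x₅, x₆ }, { x₁, x₃, x₄, x₅ }, { x₂, x₃, x₄, x₆ }, { x₁, x₂, x₃, x₄, x₅ }, { x₁, x₃, x₄, x₅, x₆ }, S } (|σ(𝒞)| = 16).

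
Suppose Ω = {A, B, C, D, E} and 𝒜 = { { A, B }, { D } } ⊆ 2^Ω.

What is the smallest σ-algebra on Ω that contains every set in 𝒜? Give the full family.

Seed the family with 𝒜 together with ∅ and Ω: { ∅, { D }, { A, B }, Ω }.
Pass 1. New:
  { A, B, D }  = { A, B } ∪ { D }
  { C, D, E }  = Ω∖{ A, B }
  { A, B, C, E }  = Ω∖{ D }
Pass 2 adds 1:
  { C, E }  = Ω∖{ A, B, D }
Pass 3: stable.

|σ(𝒜)| = 8.  σ(𝒜) = { ∅, { D }, { A, B }, { C, E }, { A, B, D }, { C, D, E }, { A, B, C, E }, Ω }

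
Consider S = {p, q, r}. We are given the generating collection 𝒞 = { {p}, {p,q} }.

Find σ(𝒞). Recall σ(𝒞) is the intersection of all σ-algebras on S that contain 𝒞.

Seed the family with 𝒞 together with ∅ and S: { {}, {p}, {p,q}, S }.
Iteration 1: 2 new —
  {r}  = {p,q}ᶜ
  {q,r}  = {p}ᶜ
  — 6 sets.
Iteration 2 adds 1:
  {p,r}  = {r} ∪ {p}
  — 7 sets.
Iteration 3: 1 new —
  {q}  = {p,r}ᶜ
  — 8 sets.
Iteration 4: stable.

σ(𝒞) = { {}, {p}, {q}, {r}, {p,q}, {p,r}, {q,r}, S }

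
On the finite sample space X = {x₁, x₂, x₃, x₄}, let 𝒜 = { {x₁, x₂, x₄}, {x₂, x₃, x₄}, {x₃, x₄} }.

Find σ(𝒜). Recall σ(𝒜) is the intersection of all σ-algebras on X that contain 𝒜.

σ(𝒜) (16 sets): { ∅, {x₁}, {x₂}, {x₃}, {x₄}, {x₁, x₂}, {x₁, x₃}, {x₁, x₄}, {x₂, x₃}, {x₂, x₄}, {x₃, x₄}, {x₁, x₂, x₃}, {x₁, x₂, x₄}, {x₁, x₃, x₄}, {x₂, x₃, x₄}, X }

Trace:
Seed the family with 𝒜 together with ∅ and X: { ∅, {x₃, x₄}, {x₁, x₂, x₄}, {x₂, x₃, x₄}, X }.
Step 1: 3 new —
  {x₁}  = {x₂, x₃, x₄}ᶜ
  {x₃}  = {x₁, x₂, x₄}ᶜ
  {x₁, x₂}  = {x₃, x₄}ᶜ
  |family| = 8
Step 2: 3 new —
  {x₁, x₃}  = {x₃} ∪ {x₁}
  {x₁, x₂, x₃}  = {x₃} ∪ {x₁, x₂}
  {x₁, x₃, x₄}  = {x₃, x₄} ∪ {x₁}
  |family| = 11
Step 3 adds 3:
  {x₂}  = {x₁, x₃, x₄}ᶜ
  {x₄}  = {x₁, x₂, x₃}ᶜ
  {x₂, x₄}  = {x₁, x₃}ᶜ
  |family| = 14
Step 4 (2 new):
  {x₁, x₄}  = {x₄} ∪ {x₁}
  {x₂, x₃}  = {x₃} ∪ {x₂}
  |family| = 16
After Step 5 the family is unchanged; done.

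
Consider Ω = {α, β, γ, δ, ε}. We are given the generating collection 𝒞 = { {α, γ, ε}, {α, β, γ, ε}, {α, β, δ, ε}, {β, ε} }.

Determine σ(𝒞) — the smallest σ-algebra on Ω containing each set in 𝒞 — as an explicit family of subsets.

σ(𝒞) = { {}, {α}, {β}, {γ}, {δ}, {ε}, {α, β}, {α, γ}, {α, δ}, {α, ε}, {β, γ}, {β, δ}, {β, ε}, {γ, δ}, {γ, ε}, {δ, ε}, {α, β, γ}, {α, β, δ}, {α, β, ε}, {α, γ, δ}, {α, γ, ε}, {α, δ, ε}, {β, γ, δ}, {β, γ, ε}, {β, δ, ε}, {γ, δ, ε}, {α, β, γ, δ}, {α, β, γ, ε}, {α, β, δ, ε}, {α, γ, δ, ε}, {β, γ, δ, ε}, Ω }

Derivation:
Begin from { {}, {β, ε}, {α, γ, ε}, {α, β, γ, ε}, {α, β, δ, ε}, Ω } (that is, 𝒞 plus ∅ and Ω).
Iteration 1 (4 new):
  {γ}  = Ω∖{α, β, δ, ε}
  {δ}  = Ω∖{α, β, γ, ε}
  {β, δ}  = Ω∖{α, γ, ε}
  {α, γ, δ}  = Ω∖{β, ε}
  — 10 sets.
Iteration 2: 6 new —
  {γ, δ}  = {γ} ∪ {δ}
  {β, γ, δ}  = {γ} ∪ {β, δ}
  {β, γ, ε}  = {β, ε} ∪ {γ}
  {β, δ, ε}  = {β, ε} ∪ {δ}
  {α, β, γ, δ}  = {α, γ, δ} ∪ {β, δ}
  {α, γ, δ, ε}  = {α, γ, ε} ∪ {α, γ, δ}
  — 16 sets.
Iteration 3 adds 7:
  {β}  = Ω∖{α, γ, δ, ε}
  {ε}  = Ω∖{α, β, γ, δ}
  {α, γ}  = Ω∖{β, δ, ε}
  {α, δ}  = Ω∖{β, γ, ε}
  {α, ε}  = Ω∖{β, γ, δ}
  {α, β, ε}  = Ω∖{γ, δ}
  {β, γ, δ, ε}  = {γ} ∪ {β, δ, ε}
  — 23 sets.
Iteration 4 (8 new):
  {α}  = Ω∖{β, γ, δ, ε}
  {β, γ}  = {β} ∪ {γ}
  {γ, ε}  = {ε} ∪ {γ}
  {δ, ε}  = {ε} ∪ {δ}
  {α, β, γ}  = {β} ∪ {α, γ}
  {α, β, δ}  = {β} ∪ {α, δ}
  {α, δ, ε}  = {ε} ∪ {α, δ}
  {γ, δ, ε}  = {γ, δ} ∪ {ε}
  — 31 sets.
Iteration 5. New:
  {α, β}  = Ω∖{γ, δ, ε}
  — 32 sets.
Iteration 6: stable.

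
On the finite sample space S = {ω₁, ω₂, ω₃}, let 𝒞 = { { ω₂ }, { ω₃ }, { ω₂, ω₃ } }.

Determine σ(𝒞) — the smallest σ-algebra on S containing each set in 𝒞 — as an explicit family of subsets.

σ(𝒞) (8 sets): { {  }, { ω₁ }, { ω₂ }, { ω₃ }, { ω₁, ω₂ }, { ω₁, ω₃ }, { ω₂, ω₃ }, S }

Check:
Start: 𝒞 ∪ {∅, S} = { {  }, { ω₂ }, { ω₃ }, { ω₂, ω₃ }, S }.
Pass 1: 3 new —
  { ω₁ }  = { ω₂, ω₃ }ᶜ
  { ω₁, ω₂ }  = { ω₃ }ᶜ
  { ω₁, ω₃ }  = { ω₂ }ᶜ
  |family| = 8
Pass 2 adds nothing — fixpoint reached.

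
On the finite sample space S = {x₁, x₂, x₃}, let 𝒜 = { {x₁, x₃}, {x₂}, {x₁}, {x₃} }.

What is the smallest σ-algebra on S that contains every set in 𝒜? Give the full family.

Initial family (6 sets): { {}, {x₁}, {x₂}, {x₃}, {x₁, x₃}, S }.
Step 1. New:
  {x₁, x₂}  = complement {x₃}
  {x₂, x₃}  = complement {x₁}
  (now 8)
Step 2 adds nothing — fixpoint reached.

Hence σ(𝒜) has 8 members: { {}, {x₁}, {x₂}, {x₃}, {x₁, x₂}, {x₁, x₃}, {x₂, x₃}, S }.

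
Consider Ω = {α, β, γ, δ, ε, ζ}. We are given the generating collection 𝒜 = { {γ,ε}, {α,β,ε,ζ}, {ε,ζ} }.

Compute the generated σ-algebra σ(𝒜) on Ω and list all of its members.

Begin from { {}, {γ,ε}, {ε,ζ}, {α,β,ε,ζ}, Ω } (that is, 𝒜 plus ∅ and Ω).
Iteration 1: +5 →
  {γ,δ}  = complement {α,β,ε,ζ}
  {γ,ε,ζ}  = {ε,ζ} ∪ {γ,ε}
  {α,β,γ,δ}  = complement {ε,ζ}
  {α,β,δ,ζ}  = complement {γ,ε}
  {α,β,γ,ε,ζ}  = {γ,ε} ∪ {α,β,ε,ζ}
  (now 10)
Iteration 2. New:
  {δ}  = complement {α,β,γ,ε,ζ}
  {α,β,δ}  = complement {γ,ε,ζ}
  {γ,δ,ε}  = {γ,δ} ∪ {γ,ε}
  {γ,δ,ε,ζ}  = {γ,δ} ∪ {ε,ζ}
  {α,β,γ,δ,ε}  = {γ,ε} ∪ {α,β,γ,δ}
  {α,β,γ,δ,ζ}  = {γ,δ} ∪ {α,β,δ,ζ}
  {α,β,δ,ε,ζ}  = {α,β,δ,ζ} ∪ {ε,ζ}
  (now 17)
Iteration 3 adds 6:
  {γ}  = complement {α,β,δ,ε,ζ}
  {ε}  = complement {α,β,γ,δ,ζ}
  {ζ}  = complement {α,β,γ,δ,ε}
  {α,β}  = complement {γ,δ,ε,ζ}
  {α,β,ζ}  = complement {γ,δ,ε}
  {δ,ε,ζ}  = {ε,ζ} ∪ {δ}
  (now 23)
Iteration 4. New:
  {γ,ζ}  = {ζ} ∪ {γ}
  {δ,ε}  = {ε} ∪ {δ}
  {δ,ζ}  = {ζ} ∪ {δ}
  {α,β,γ}  = complement {δ,ε,ζ}
  {α,β,ε}  = {α,β} ∪ {ε}
  {γ,δ,ζ}  = {γ,δ} ∪ {ζ}
  {α,β,γ,ε}  = {α,β} ∪ {γ,ε}
  {α,β,γ,ζ}  = {γ} ∪ {α,β,ζ}
  {α,β,δ,ε}  = {α,β,δ} ∪ {ε}
  (now 32)
After Iteration 5 the family is unchanged; done.

Hence σ(𝒜) has 32 members: { {}, {γ}, {δ}, {ε}, {ζ}, {α,β}, {γ,δ}, {γ,ε}, {γ,ζ}, {δ,ε}, {δ,ζ}, {ε,ζ}, {α,β,γ}, {α,β,δ}, {α,β,ε}, {α,β,ζ}, {γ,δ,ε}, {γ,δ,ζ}, {γ,ε,ζ}, {δ,ε,ζ}, {α,β,γ,δ}, {α,β,γ,ε}, {α,β,γ,ζ}, {α,β,δ,ε}, {α,β,δ,ζ}, {α,β,ε,ζ}, {γ,δ,ε,ζ}, {α,β,γ,δ,ε}, {α,β,γ,δ,ζ}, {α,β,γ,ε,ζ}, {α,β,δ,ε,ζ}, Ω }.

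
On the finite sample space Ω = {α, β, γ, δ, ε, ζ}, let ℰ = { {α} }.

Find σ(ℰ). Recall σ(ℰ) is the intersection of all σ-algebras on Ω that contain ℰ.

Take S₀ = ℰ ∪ {∅, Ω} = { {}, {α}, Ω }.
Round 1: +1 →
  {β,γ,δ,ε,ζ}  = Ω∖{α}
  — 4 sets.
Round 2 adds nothing — fixpoint reached.

Hence σ(ℰ) has 4 members: { {}, {α}, {β,γ,δ,ε,ζ}, Ω }.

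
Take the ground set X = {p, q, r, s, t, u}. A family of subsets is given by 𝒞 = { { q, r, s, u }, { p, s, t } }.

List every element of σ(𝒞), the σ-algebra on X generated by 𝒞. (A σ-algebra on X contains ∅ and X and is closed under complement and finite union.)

Answer: σ(𝒞) = { {  }, { s }, { p, t }, { p, s, t }, { q, r, u }, { q, r, s, u }, { p, q, r, t, u }, X }

Working:
Initial family (4 sets): { {  }, { p, s, t }, { q, r, s, u }, X }.
Step 1 adds 2:
  { p, t }  = { q, r, s, u }ᶜ
  { q, r, u }  = { p, s, t }ᶜ
  |family| = 6
Step 2 adds 1:
  { p, q, r, t, u }  = { p, t } ∪ { q, r, u }
  |family| = 7
Step 3 adds 1:
  { s }  = { p, q, r, t, u }ᶜ
  |family| = 8
Step 4: stable.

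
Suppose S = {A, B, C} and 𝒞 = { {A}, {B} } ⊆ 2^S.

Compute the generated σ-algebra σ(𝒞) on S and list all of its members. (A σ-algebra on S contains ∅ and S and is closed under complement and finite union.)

σ(𝒞) = { {}, {A}, {B}, {C}, {A,B}, {A,C}, {B,C}, S }

Working:
Begin from { {}, {A}, {B}, S } (that is, 𝒞 plus ∅ and S).
Pass 1 (3 new):
  {A,B}  = {A} ∪ {B}
  {A,C}  = complement {B}
  {B,C}  = complement {A}
  — 7 sets.
Pass 2 (1 new):
  {C}  = complement {A,B}
  — 8 sets.
Pass 3: closed — nothing new.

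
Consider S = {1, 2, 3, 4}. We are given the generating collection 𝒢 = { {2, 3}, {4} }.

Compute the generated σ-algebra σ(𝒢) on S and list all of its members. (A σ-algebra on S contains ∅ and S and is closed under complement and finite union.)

σ(𝒢) = { {}, {1}, {4}, {1, 4}, {2, 3}, {1, 2, 3}, {2, 3, 4}, S }

Check:
Start: 𝒢 ∪ {∅, S} = { {}, {4}, {2, 3}, S }.
Round 1 (3 new):
  {1, 4}  = complement {2, 3}
  {1, 2, 3}  = complement {4}
  {2, 3, 4}  = {4} ∪ {2, 3}
  — 7 sets.
Round 2. New:
  {1}  = complement {2, 3, 4}
  — 8 sets.
Round 3 adds nothing — fixpoint reached.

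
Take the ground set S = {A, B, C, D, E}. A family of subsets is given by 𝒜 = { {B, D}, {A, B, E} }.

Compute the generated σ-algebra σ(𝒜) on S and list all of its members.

Seed the family with 𝒜 together with ∅ and S: { {}, {B, D}, {A, B, E}, S }.
Iteration 1: 3 new —
  {C, D}  = S∖{A, B, E}
  {A, C, E}  = S∖{B, D}
  {A, B, D, E}  = {A, B, E} ∪ {B, D}
  |family| = 7
Iteration 2: 4 new —
  {C}  = S∖{A, B, D, E}
  {B, C, D}  = {C, D} ∪ {B, D}
  {A, B, C, E}  = {A, B, E} ∪ {A, C, E}
  {A, C, D, E}  = {C, D} ∪ {A, C, E}
  |family| = 11
Iteration 3. New:
  {B}  = S∖{A, C, D, E}
  {D}  = S∖{A, B, C, E}
  {A, E}  = S∖{B, C, D}
  |family| = 14
Iteration 4. New:
  {B, C}  = {C} ∪ {B}
  {A, D, E}  = {A, E} ∪ {D}
  |family| = 16
Iteration 5: stable.

|σ(𝒜)| = 16.  σ(𝒜) = { {}, {B}, {C}, {D}, {A, E}, {B, C}, {B, D}, {C, D}, {A, B, E}, {A, C, E}, {A, D, E}, {B, C, D}, {A, B, C, E}, {A, B, D, E}, {A, C, D, E}, S }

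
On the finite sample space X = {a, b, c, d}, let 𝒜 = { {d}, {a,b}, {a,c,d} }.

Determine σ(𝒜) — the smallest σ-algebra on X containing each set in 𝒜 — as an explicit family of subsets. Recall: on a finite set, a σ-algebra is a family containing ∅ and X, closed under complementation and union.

σ(𝒜) = { {}, {a}, {b}, {c}, {d}, {a,b}, {a,c}, {a,d}, {b,c}, {b,d}, {c,d}, {a,b,c}, {a,b,d}, {a,c,d}, {b,c,d}, X }

Derivation:
Seed the family with 𝒜 together with ∅ and X: { {}, {d}, {a,b}, {a,c,d}, X }.
Iteration 1 (4 new):
  {b}  = ᶜ of {a,c,d}
  {c,d}  = ᶜ of {a,b}
  {a,b,c}  = ᶜ of {d}
  {a,b,d}  = {a,b} ∪ {d}
  |family| = 9
Iteration 2 (3 new):
  {c}  = ᶜ of {a,b,d}
  {b,d}  = {b} ∪ {d}
  {b,c,d}  = {c,d} ∪ {b}
  |family| = 12
Iteration 3 (3 new):
  {a}  = ᶜ of {b,c,d}
  {a,c}  = ᶜ of {b,d}
  {b,c}  = {c} ∪ {b}
  |family| = 15
Iteration 4 (1 new):
  {a,d}  = ᶜ of {b,c}
  |family| = 16
Iteration 5 adds nothing — fixpoint reached.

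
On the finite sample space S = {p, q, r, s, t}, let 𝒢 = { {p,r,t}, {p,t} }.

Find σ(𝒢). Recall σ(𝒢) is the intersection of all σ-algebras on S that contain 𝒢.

Begin from { {}, {p,t}, {p,r,t}, S } (that is, 𝒢 plus ∅ and S).
Iteration 1 adds 2:
  {q,s}  = ᶜ of {p,r,t}
  {q,r,s}  = ᶜ of {p,t}
  (now 6)
Iteration 2: 1 new —
  {p,q,s,t}  = {p,t} ∪ {q,s}
  (now 7)
Iteration 3. New:
  {r}  = ᶜ of {p,q,s,t}
  (now 8)
Iteration 4: no new sets; the family is a σ-algebra.

Therefore σ(𝒢) = { {}, {r}, {p,t}, {q,s}, {p,r,t}, {q,r,s}, {p,q,s,t}, S } (|σ(𝒢)| = 8).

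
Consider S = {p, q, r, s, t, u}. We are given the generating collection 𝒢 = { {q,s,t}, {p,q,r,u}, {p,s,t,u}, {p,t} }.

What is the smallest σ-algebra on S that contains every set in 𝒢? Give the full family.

Take S₀ = 𝒢 ∪ {∅, S} = { ∅, {p,t}, {q,s,t}, {p,q,r,u}, {p,s,t,u}, S }.
Iteration 1: 7 new —
  {q,r}  = S∖{p,s,t,u}
  {s,t}  = S∖{p,q,r,u}
  {p,r,u}  = S∖{q,s,t}
  {p,q,s,t}  = {p,t} ∪ {q,s,t}
  {q,r,s,u}  = S∖{p,t}
  {p,q,r,t,u}  = {p,t} ∪ {p,q,r,u}
  {p,q,s,t,u}  = {p,s,t,u} ∪ {q,s,t}
  [13 total]
Iteration 2 adds 11:
  {r}  = S∖{p,q,s,t,u}
  {s}  = S∖{p,q,r,t,u}
  {r,u}  = S∖{p,q,s,t}
  {p,s,t}  = {s,t} ∪ {p,t}
  {p,q,r,t}  = {q,r} ∪ {p,t}
  {p,r,t,u}  = {p,r,u} ∪ {p,t}
  {q,r,s,t}  = {s,t} ∪ {q,r}
  {p,q,r,s,t}  = {p,q,s,t} ∪ {q,r}
  {p,q,r,s,u}  = {p,r,u} ∪ {q,r,s,u}
  {p,r,s,t,u}  = {p,r,u} ∪ {p,s,t,u}
  {q,r,s,t,u}  = {s,t} ∪ {q,r,s,u}
  [24 total]
Iteration 3 (16 new):
  {p}  = S∖{q,r,s,t,u}
  {q}  = S∖{p,r,s,t,u}
  {t}  = S∖{p,q,r,s,u}
  {u}  = S∖{p,q,r,s,t}
  {p,u}  = S∖{q,r,s,t}
  {q,s}  = S∖{p,r,t,u}
  {r,s}  = {r} ∪ {s}
  {s,u}  = S∖{p,q,r,t}
  {p,r,t}  = {p,t} ∪ {r}
  {q,r,s}  = {q,r} ∪ {s}
  {q,r,u}  = S∖{p,s,t}
  {r,s,t}  = {s,t} ∪ {r}
  {r,s,u}  = {r,u} ∪ {s}
  {p,r,s,t}  = {p,s,t} ∪ {r}
  {p,r,s,u}  = {p,r,u} ∪ {s}
  {r,s,t,u}  = {s,t} ∪ {r,u}
  [40 total]
Iteration 4 adds 23:
  {p,q}  = S∖{r,s,t,u}
  {p,r}  = {r} ∪ {p}
  {p,s}  = {s} ∪ {p}
  {q,t}  = S∖{p,r,s,u}
  {q,u}  = S∖{p,r,s,t}
  {r,t}  = {r} ∪ {t}
  {t,u}  = {u} ∪ {t}
  {p,q,r}  = {q,r} ∪ {p}
  {p,q,s}  = {p} ∪ {q,s}
  {p,q,t}  = S∖{r,s,u}
  {p,q,u}  = S∖{r,s,t}
  {p,r,s}  = {r,s} ∪ {p}
  {p,s,u}  = {p,u} ∪ {s}
  {p,t,u}  = S∖{q,r,s}
  {q,r,t}  = {q,r} ∪ {t}
  {q,s,u}  = S∖{p,r,t}
  {r,t,u}  = {r,u} ∪ {t}
  {s,t,u}  = {s,t} ∪ {s,u}
  {p,q,r,s}  = {p} ∪ {q,r,s}
  {p,q,s,u}  = {p,u} ∪ {q,s}
  {p,q,t,u}  = S∖{r,s}
  {q,r,t,u}  = {q,r,u} ∪ {t}
  {q,s,t,u}  = {q,s,t} ∪ {s,u}
  [63 total]
Iteration 5. New:
  {q,t,u}  = S∖{p,r,s}
  [64 total]
Iteration 6: no new sets; the family is a σ-algebra.

Therefore σ(𝒢) = { ∅, {p}, {q}, {r}, {s}, {t}, {u}, {p,q}, {p,r}, {p,s}, {p,t}, {p,u}, {q,r}, {q,s}, {q,t}, {q,u}, {r,s}, {r,t}, {r,u}, {s,t}, {s,u}, {t,u}, {p,q,r}, {p,q,s}, {p,q,t}, {p,q,u}, {p,r,s}, {p,r,t}, {p,r,u}, {p,s,t}, {p,s,u}, {p,t,u}, {q,r,s}, {q,r,t}, {q,r,u}, {q,s,t}, {q,s,u}, {q,t,u}, {r,s,t}, {r,s,u}, {r,t,u}, {s,t,u}, {p,q,r,s}, {p,q,r,t}, {p,q,r,u}, {p,q,s,t}, {p,q,s,u}, {p,q,t,u}, {p,r,s,t}, {p,r,s,u}, {p,r,t,u}, {p,s,t,u}, {q,r,s,t}, {q,r,s,u}, {q,r,t,u}, {q,s,t,u}, {r,s,t,u}, {p,q,r,s,t}, {p,q,r,s,u}, {p,q,r,t,u}, {p,q,s,t,u}, {p,r,s,t,u}, {q,r,s,t,u}, S } (|σ(𝒢)| = 64).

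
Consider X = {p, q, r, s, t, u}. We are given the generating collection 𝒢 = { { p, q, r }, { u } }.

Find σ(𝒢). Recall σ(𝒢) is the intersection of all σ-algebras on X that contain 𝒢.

Take S₀ = 𝒢 ∪ {∅, X} = { {}, { u }, { p, q, r }, X }.
Round 1: +3 →
  { s, t, u }  = { p, q, r }ᶜ
  { p, q, r, u }  = { p, q, r } ∪ { u }
  { p, q, r, s, t }  = { u }ᶜ
  — 7 sets.
Round 2 (1 new):
  { s, t }  = { p, q, r, u }ᶜ
  — 8 sets.
Round 3: stable.

σ(𝒢) = { {}, { u }, { s, t }, { p, q, r }, { s, t, u }, { p, q, r, u }, { p, q, r, s, t }, X }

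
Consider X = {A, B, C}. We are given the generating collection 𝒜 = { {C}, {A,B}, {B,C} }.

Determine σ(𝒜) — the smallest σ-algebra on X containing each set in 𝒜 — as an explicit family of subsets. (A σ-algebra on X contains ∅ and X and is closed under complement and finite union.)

Answer: σ(𝒜) = { ∅, {A}, {B}, {C}, {A,B}, {A,C}, {B,C}, X }

Derivation:
Take S₀ = 𝒜 ∪ {∅, X} = { ∅, {C}, {A,B}, {B,C}, X }.
Round 1 adds 1:
  {A}  = X∖{B,C}
  (now 6)
Round 2: +1 →
  {A,C}  = {C} ∪ {A}
  (now 7)
Round 3 adds 1:
  {B}  = X∖{A,C}
  (now 8)
Round 4: no new sets; the family is a σ-algebra.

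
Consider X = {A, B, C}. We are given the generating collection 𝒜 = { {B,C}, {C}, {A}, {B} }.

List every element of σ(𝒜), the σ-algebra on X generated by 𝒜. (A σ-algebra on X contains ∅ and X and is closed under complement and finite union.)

|σ(𝒜)| = 8.  σ(𝒜) = { ∅, {A}, {B}, {C}, {A,B}, {A,C}, {B,C}, X }

Working:
Seed the family with 𝒜 together with ∅ and X: { ∅, {A}, {B}, {C}, {B,C}, X }.
Round 1 (2 new):
  {A,B}  = ᶜ of {C}
  {A,C}  = ᶜ of {B}
  (now 8)
Round 2: closed — nothing new.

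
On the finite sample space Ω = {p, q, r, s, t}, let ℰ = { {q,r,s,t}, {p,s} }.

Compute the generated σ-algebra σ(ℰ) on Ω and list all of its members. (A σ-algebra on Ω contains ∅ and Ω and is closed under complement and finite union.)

Begin from { ∅, {p,s}, {q,r,s,t}, Ω } (that is, ℰ plus ∅ and Ω).
Step 1: +2 →
  {p}  = ᶜ of {q,r,s,t}
  {q,r,t}  = ᶜ of {p,s}
  (now 6)
Step 2 adds 1:
  {p,q,r,t}  = {q,r,t} ∪ {p}
  (now 7)
Step 3: +1 →
  {s}  = ᶜ of {p,q,r,t}
  (now 8)
Step 4: closed — nothing new.

Therefore σ(ℰ) = { ∅, {p}, {s}, {p,s}, {q,r,t}, {p,q,r,t}, {q,r,s,t}, Ω } (|σ(ℰ)| = 8).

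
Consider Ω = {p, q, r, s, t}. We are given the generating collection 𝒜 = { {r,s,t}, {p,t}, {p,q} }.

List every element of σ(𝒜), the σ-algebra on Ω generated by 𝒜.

|σ(𝒜)| = 16.  σ(𝒜) = { {}, {p}, {q}, {t}, {p,q}, {p,t}, {q,t}, {r,s}, {p,q,t}, {p,r,s}, {q,r,s}, {r,s,t}, {p,q,r,s}, {p,r,s,t}, {q,r,s,t}, Ω }

Check:
Start: 𝒜 ∪ {∅, Ω} = { {}, {p,q}, {p,t}, {r,s,t}, Ω }.
Iteration 1: +3 →
  {p,q,t}  = {p,q} ∪ {p,t}
  {q,r,s}  = Ω∖{p,t}
  {p,r,s,t}  = {r,s,t} ∪ {p,t}
  |family| = 8
Iteration 2: +4 →
  {q}  = Ω∖{p,r,s,t}
  {r,s}  = Ω∖{p,q,t}
  {p,q,r,s}  = {q,r,s} ∪ {p,q}
  {q,r,s,t}  = {r,s,t} ∪ {q,r,s}
  |family| = 12
Iteration 3 adds 2:
  {p}  = Ω∖{q,r,s,t}
  {t}  = Ω∖{p,q,r,s}
  |family| = 14
Iteration 4. New:
  {q,t}  = {q} ∪ {t}
  {p,r,s}  = {r,s} ∪ {p}
  |family| = 16
Iteration 5: closed — nothing new.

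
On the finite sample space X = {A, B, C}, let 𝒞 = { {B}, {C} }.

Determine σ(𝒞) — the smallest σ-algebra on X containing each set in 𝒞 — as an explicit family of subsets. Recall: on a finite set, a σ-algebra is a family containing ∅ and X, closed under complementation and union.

|σ(𝒞)| = 8.  σ(𝒞) = { {}, {A}, {B}, {C}, {A, B}, {A, C}, {B, C}, X }

Working:
Start: 𝒞 ∪ {∅, X} = { {}, {B}, {C}, X }.
Iteration 1 (3 new):
  {A, B}  = {C}ᶜ
  {A, C}  = {B}ᶜ
  {B, C}  = {C} ∪ {B}
  — 7 sets.
Iteration 2: +1 →
  {A}  = {B, C}ᶜ
  — 8 sets.
After Iteration 3 the family is unchanged; done.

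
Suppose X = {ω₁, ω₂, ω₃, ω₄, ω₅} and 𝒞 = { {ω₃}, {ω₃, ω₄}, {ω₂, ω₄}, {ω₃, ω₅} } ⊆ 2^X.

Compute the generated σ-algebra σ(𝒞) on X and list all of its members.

Begin from { ∅, {ω₃}, {ω₂, ω₄}, {ω₃, ω₄}, {ω₃, ω₅}, X } (that is, 𝒞 plus ∅ and X).
Step 1 (7 new):
  {ω₁, ω₂, ω₄}  = ᶜ of {ω₃, ω₅}
  {ω₁, ω₂, ω₅}  = ᶜ of {ω₃, ω₄}
  {ω₁, ω₃, ω₅}  = ᶜ of {ω₂, ω₄}
  {ω₂, ω₃, ω₄}  = {ω₃} ∪ {ω₂, ω₄}
  {ω₃, ω₄, ω₅}  = {ω₃, ω₄} ∪ {ω₃, ω₅}
  {ω₁, ω₂, ω₄, ω₅}  = ᶜ of {ω₃}
  {ω₂, ω₃, ω₄, ω₅}  = {ω₃, ω₅} ∪ {ω₂, ω₄}
  — 13 sets.
Step 2. New:
  {ω₁}  = ᶜ of {ω₂, ω₃, ω₄, ω₅}
  {ω₁, ω₂}  = ᶜ of {ω₃, ω₄, ω₅}
  {ω₁, ω₅}  = ᶜ of {ω₂, ω₃, ω₄}
  {ω₁, ω₂, ω₃, ω₄}  = {ω₃, ω₄} ∪ {ω₁, ω₂, ω₄}
  {ω₁, ω₂, ω₃, ω₅}  = {ω₁, ω₃, ω₅} ∪ {ω₁, ω₂, ω₅}
  {ω₁, ω₃, ω₄, ω₅}  = {ω₃, ω₄, ω₅} ∪ {ω₁, ω₃, ω₅}
  — 19 sets.
Step 3: +6 →
  {ω₂}  = ᶜ of {ω₁, ω₃, ω₄, ω₅}
  {ω₄}  = ᶜ of {ω₁, ω₂, ω₃, ω₅}
  {ω₅}  = ᶜ of {ω₁, ω₂, ω₃, ω₄}
  {ω₁, ω₃}  = {ω₃} ∪ {ω₁}
  {ω₁, ω₂, ω₃}  = {ω₁, ω₂} ∪ {ω₃}
  {ω₁, ω₃, ω₄}  = {ω₃, ω₄} ∪ {ω₁}
  — 25 sets.
Step 4 (7 new):
  {ω₁, ω₄}  = {ω₄} ∪ {ω₁}
  {ω₂, ω₃}  = {ω₂} ∪ {ω₃}
  {ω₂, ω₅}  = ᶜ of {ω₁, ω₃, ω₄}
  {ω₄, ω₅}  = ᶜ of {ω₁, ω₂, ω₃}
  {ω₁, ω₄, ω₅}  = {ω₁, ω₅} ∪ {ω₄}
  {ω₂, ω₃, ω₅}  = {ω₂} ∪ {ω₃, ω₅}
  {ω₂, ω₄, ω₅}  = ᶜ of {ω₁, ω₃}
  — 32 sets.
After Step 5 the family is unchanged; done.

Hence σ(𝒞) has 32 members: { ∅, {ω₁}, {ω₂}, {ω₃}, {ω₄}, {ω₅}, {ω₁, ω₂}, {ω₁, ω₃}, {ω₁, ω₄}, {ω₁, ω₅}, {ω₂, ω₃}, {ω₂, ω₄}, {ω₂, ω₅}, {ω₃, ω₄}, {ω₃, ω₅}, {ω₄, ω₅}, {ω₁, ω₂, ω₃}, {ω₁, ω₂, ω₄}, {ω₁, ω₂, ω₅}, {ω₁, ω₃, ω₄}, {ω₁, ω₃, ω₅}, {ω₁, ω₄, ω₅}, {ω₂, ω₃, ω₄}, {ω₂, ω₃, ω₅}, {ω₂, ω₄, ω₅}, {ω₃, ω₄, ω₅}, {ω₁, ω₂, ω₃, ω₄}, {ω₁, ω₂, ω₃, ω₅}, {ω₁, ω₂, ω₄, ω₅}, {ω₁, ω₃, ω₄, ω₅}, {ω₂, ω₃, ω₄, ω₅}, X }.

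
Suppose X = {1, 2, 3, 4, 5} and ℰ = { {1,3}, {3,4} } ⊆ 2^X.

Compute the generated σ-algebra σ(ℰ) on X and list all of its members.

Start: ℰ ∪ {∅, X} = { {}, {1,3}, {3,4}, X }.
Pass 1: 3 new —
  {1,2,5}  = {3,4}ᶜ
  {1,3,4}  = {1,3} ∪ {3,4}
  {2,4,5}  = {1,3}ᶜ
  [7 total]
Pass 2: 4 new —
  {2,5}  = {1,3,4}ᶜ
  {1,2,3,5}  = {1,2,5} ∪ {1,3}
  {1,2,4,5}  = {1,2,5} ∪ {2,4,5}
  {2,3,4,5}  = {3,4} ∪ {2,4,5}
  [11 total]
Pass 3 adds 3:
  {1}  = {2,3,4,5}ᶜ
  {3}  = {1,2,4,5}ᶜ
  {4}  = {1,2,3,5}ᶜ
  [14 total]
Pass 4. New:
  {1,4}  = {4} ∪ {1}
  {2,3,5}  = {3} ∪ {2,5}
  [16 total]
Pass 5 adds nothing — fixpoint reached.

|σ(ℰ)| = 16.  σ(ℰ) = { {}, {1}, {3}, {4}, {1,3}, {1,4}, {2,5}, {3,4}, {1,2,5}, {1,3,4}, {2,3,5}, {2,4,5}, {1,2,3,5}, {1,2,4,5}, {2,3,4,5}, X }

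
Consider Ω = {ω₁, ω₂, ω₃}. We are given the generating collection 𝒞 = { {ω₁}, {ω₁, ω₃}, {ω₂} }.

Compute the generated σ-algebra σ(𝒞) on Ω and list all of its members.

Seed the family with 𝒞 together with ∅ and Ω: { {}, {ω₁}, {ω₂}, {ω₁, ω₃}, Ω }.
Round 1 adds 2:
  {ω₁, ω₂}  = {ω₂} ∪ {ω₁}
  {ω₂, ω₃}  = {ω₁}ᶜ
  |family| = 7
Round 2: +1 →
  {ω₃}  = {ω₁, ω₂}ᶜ
  |family| = 8
Round 3: stable.

σ(𝒞) = { {}, {ω₁}, {ω₂}, {ω₃}, {ω₁, ω₂}, {ω₁, ω₃}, {ω₂, ω₃}, Ω }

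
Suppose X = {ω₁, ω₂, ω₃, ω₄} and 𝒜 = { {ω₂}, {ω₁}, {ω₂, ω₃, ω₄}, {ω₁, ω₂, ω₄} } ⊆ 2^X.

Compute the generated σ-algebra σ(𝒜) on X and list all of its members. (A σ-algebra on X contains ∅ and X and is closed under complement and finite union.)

Take S₀ = 𝒜 ∪ {∅, X} = { ∅, {ω₁}, {ω₂}, {ω₁, ω₂, ω₄}, {ω₂, ω₃, ω₄}, X }.
Round 1. New:
  {ω₃}  = {ω₁, ω₂, ω₄}ᶜ
  {ω₁, ω₂}  = {ω₂} ∪ {ω₁}
  {ω₁, ω₃, ω₄}  = {ω₂}ᶜ
  |family| = 9
Round 2: +4 →
  {ω₁, ω₃}  = {ω₃} ∪ {ω₁}
  {ω₂, ω₃}  = {ω₂} ∪ {ω₃}
  {ω₃, ω₄}  = {ω₁, ω₂}ᶜ
  {ω₁, ω₂, ω₃}  = {ω₁, ω₂} ∪ {ω₃}
  |family| = 13
Round 3. New:
  {ω₄}  = {ω₁, ω₂, ω₃}ᶜ
  {ω₁, ω₄}  = {ω₂, ω₃}ᶜ
  {ω₂, ω₄}  = {ω₁, ω₃}ᶜ
  |family| = 16
Round 4: no new sets; the family is a σ-algebra.

|σ(𝒜)| = 16.  σ(𝒜) = { ∅, {ω₁}, {ω₂}, {ω₃}, {ω₄}, {ω₁, ω₂}, {ω₁, ω₃}, {ω₁, ω₄}, {ω₂, ω₃}, {ω₂, ω₄}, {ω₃, ω₄}, {ω₁, ω₂, ω₃}, {ω₁, ω₂, ω₄}, {ω₁, ω₃, ω₄}, {ω₂, ω₃, ω₄}, X }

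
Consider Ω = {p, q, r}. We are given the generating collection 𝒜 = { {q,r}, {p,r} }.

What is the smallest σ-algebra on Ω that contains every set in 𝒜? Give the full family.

Take S₀ = 𝒜 ∪ {∅, Ω} = { {}, {p,r}, {q,r}, Ω }.
Iteration 1 adds 2:
  {p}  = complement {q,r}
  {q}  = complement {p,r}
Iteration 2. New:
  {p,q}  = {q} ∪ {p}
Iteration 3: +1 →
  {r}  = complement {p,q}
After Iteration 4 the family is unchanged; done.

|σ(𝒜)| = 8.  σ(𝒜) = { {}, {p}, {q}, {r}, {p,q}, {p,r}, {q,r}, Ω }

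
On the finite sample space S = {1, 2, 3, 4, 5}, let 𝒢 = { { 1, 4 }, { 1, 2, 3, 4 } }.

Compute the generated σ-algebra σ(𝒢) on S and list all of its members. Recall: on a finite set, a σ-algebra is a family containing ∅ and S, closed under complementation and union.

Seed the family with 𝒢 together with ∅ and S: { {}, { 1, 4 }, { 1, 2, 3, 4 }, S }.
Round 1: +2 →
  { 5 }  = { 1, 2, 3, 4 }ᶜ
  { 2, 3, 5 }  = { 1, 4 }ᶜ
  — 6 sets.
Round 2: +1 →
  { 1, 4, 5 }  = { 1, 4 } ∪ { 5 }
  — 7 sets.
Round 3: 1 new —
  { 2, 3 }  = { 1, 4, 5 }ᶜ
  — 8 sets.
After Round 4 the family is unchanged; done.

|σ(𝒢)| = 8.  σ(𝒢) = { {}, { 5 }, { 1, 4 }, { 2, 3 }, { 1, 4, 5 }, { 2, 3, 5 }, { 1, 2, 3, 4 }, S }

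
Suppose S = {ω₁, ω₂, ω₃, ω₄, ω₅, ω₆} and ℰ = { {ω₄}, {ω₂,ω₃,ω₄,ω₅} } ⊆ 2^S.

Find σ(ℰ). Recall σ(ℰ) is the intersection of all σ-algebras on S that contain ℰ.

Begin from { {}, {ω₄}, {ω₂,ω₃,ω₄,ω₅}, S } (that is, ℰ plus ∅ and S).
Step 1. New:
  {ω₁,ω₆}  = complement {ω₂,ω₃,ω₄,ω₅}
  {ω₁,ω₂,ω₃,ω₅,ω₆}  = complement {ω₄}
  |family| = 6
Step 2 adds 1:
  {ω₁,ω₄,ω₆}  = {ω₁,ω₆} ∪ {ω₄}
  |family| = 7
Step 3. New:
  {ω₂,ω₃,ω₅}  = complement {ω₁,ω₄,ω₆}
  |family| = 8
After Step 4 the family is unchanged; done.

σ(ℰ) = { {}, {ω₄}, {ω₁,ω₆}, {ω₁,ω₄,ω₆}, {ω₂,ω₃,ω₅}, {ω₂,ω₃,ω₄,ω₅}, {ω₁,ω₂,ω₃,ω₅,ω₆}, S }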